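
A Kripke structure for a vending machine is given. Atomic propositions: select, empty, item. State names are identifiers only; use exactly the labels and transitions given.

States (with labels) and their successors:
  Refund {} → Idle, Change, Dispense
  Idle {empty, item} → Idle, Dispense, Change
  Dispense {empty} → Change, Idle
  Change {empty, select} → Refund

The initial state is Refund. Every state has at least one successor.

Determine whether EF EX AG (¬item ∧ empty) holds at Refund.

Does not hold

States satisfying EX AG (¬item ∧ empty): ∅.
States satisfying EF EX AG (¬item ∧ empty): ∅.
No suitable path/successor from Refund witnesses the formula.
Refund ∉ Sat(EF EX AG (¬item ∧ empty)).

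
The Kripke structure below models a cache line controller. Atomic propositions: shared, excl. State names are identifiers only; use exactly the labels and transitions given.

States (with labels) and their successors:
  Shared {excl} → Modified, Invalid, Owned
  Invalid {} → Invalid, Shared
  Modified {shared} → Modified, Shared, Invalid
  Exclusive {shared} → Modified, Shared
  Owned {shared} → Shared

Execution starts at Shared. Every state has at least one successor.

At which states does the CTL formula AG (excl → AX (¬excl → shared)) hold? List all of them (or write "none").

States satisfying excl → AX (¬excl → shared): {Invalid, Modified, Exclusive, Owned}.
States satisfying AG (excl → AX (¬excl → shared)): ∅.

none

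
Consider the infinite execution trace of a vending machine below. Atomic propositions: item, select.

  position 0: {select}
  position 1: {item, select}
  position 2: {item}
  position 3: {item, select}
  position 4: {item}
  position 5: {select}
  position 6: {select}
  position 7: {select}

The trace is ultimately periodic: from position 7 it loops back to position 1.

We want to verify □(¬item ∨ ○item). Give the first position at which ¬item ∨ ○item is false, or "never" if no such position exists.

Check ¬item ∨ ○item at each position in order: 0 ✓, 1 ✓, 2 ✓, 3 ✓.
At position 4 the labels are {item} and the next position 5 has {select}, so ¬item ∨ ○item is false there. This is the first violation.

4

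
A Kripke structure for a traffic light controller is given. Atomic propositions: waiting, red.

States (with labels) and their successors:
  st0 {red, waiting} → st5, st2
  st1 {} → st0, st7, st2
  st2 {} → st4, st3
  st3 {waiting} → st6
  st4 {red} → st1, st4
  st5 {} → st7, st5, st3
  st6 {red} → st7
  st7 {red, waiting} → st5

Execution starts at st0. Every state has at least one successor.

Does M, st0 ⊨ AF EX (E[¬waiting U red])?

Yes

States satisfying EX (E[¬waiting U red]): {st0, st1, st2, st3, st4, st5, st6, st7}.
States satisfying AF EX (E[¬waiting U red]): {st0, st1, st2, st3, st4, st5, st6, st7}.
st0 ∈ Sat(AF EX (E[¬waiting U red])).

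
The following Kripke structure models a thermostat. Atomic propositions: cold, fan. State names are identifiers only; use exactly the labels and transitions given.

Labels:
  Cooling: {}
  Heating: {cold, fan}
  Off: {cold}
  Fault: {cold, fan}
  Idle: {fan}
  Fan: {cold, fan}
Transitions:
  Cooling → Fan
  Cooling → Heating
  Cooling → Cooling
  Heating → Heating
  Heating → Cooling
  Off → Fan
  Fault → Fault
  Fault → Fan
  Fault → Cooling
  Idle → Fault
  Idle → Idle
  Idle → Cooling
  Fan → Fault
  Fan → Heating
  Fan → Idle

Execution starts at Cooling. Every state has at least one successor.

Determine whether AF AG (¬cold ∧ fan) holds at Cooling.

Does not hold

States satisfying AG (¬cold ∧ fan): ∅.
States satisfying AF AG (¬cold ∧ fan): ∅.
There is a path from Cooling along which AG (¬cold ∧ fan) never holds.
Cooling ∉ Sat(AF AG (¬cold ∧ fan)).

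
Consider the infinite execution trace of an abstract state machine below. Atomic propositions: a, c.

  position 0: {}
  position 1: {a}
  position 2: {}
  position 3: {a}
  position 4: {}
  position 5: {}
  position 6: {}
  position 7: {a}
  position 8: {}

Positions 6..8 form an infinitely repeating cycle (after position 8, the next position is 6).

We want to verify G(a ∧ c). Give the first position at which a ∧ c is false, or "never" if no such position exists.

0

At position 0 the labels are {}, so a ∧ c is false there. This is the first violation.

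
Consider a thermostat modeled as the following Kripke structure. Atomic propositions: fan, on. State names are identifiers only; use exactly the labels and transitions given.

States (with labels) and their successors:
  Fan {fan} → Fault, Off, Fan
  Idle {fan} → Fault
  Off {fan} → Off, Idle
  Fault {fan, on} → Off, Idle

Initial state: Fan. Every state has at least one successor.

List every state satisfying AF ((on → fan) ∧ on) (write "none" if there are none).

{Idle, Fault}

States satisfying (on → fan) ∧ on: {Fault}.
States satisfying AF ((on → fan) ∧ on): {Idle, Fault}.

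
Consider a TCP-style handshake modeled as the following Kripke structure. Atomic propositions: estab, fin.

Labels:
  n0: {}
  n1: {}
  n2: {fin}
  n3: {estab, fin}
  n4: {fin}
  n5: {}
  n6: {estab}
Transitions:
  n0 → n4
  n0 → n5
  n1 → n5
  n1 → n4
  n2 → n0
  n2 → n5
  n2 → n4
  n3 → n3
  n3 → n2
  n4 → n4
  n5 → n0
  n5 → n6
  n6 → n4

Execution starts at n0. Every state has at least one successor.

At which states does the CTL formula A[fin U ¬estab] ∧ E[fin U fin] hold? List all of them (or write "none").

{n2, n4}

States satisfying fin: {n2, n3, n4}.
States satisfying ¬estab: {n0, n1, n2, n4, n5}.
States satisfying A[fin U ¬estab]: {n0, n1, n2, n4, n5}.
States satisfying E[fin U fin]: {n2, n3, n4}.
States satisfying A[fin U ¬estab] ∧ E[fin U fin]: {n2, n4}.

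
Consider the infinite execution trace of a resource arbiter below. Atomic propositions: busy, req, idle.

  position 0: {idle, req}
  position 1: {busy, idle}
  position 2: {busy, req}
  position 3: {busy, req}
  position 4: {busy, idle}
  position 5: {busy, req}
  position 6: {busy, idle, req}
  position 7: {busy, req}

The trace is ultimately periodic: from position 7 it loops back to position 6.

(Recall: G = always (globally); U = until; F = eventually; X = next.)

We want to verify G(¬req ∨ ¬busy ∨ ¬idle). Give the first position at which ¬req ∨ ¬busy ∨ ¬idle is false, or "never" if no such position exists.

Check ¬req ∨ ¬busy ∨ ¬idle at each position in order: 0 ✓, 1 ✓, 2 ✓, 3 ✓, 4 ✓, 5 ✓.
At position 6 the labels are {busy, idle, req}, so ¬req ∨ ¬busy ∨ ¬idle is false there. This is the first violation.

6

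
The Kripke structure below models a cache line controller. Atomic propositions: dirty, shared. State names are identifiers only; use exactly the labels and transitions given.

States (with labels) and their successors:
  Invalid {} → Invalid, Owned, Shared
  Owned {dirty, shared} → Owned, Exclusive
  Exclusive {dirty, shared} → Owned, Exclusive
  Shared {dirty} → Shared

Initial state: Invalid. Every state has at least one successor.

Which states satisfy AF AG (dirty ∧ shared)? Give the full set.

{Owned, Exclusive}

States satisfying AG (dirty ∧ shared): {Owned, Exclusive}.
States satisfying AF AG (dirty ∧ shared): {Owned, Exclusive}.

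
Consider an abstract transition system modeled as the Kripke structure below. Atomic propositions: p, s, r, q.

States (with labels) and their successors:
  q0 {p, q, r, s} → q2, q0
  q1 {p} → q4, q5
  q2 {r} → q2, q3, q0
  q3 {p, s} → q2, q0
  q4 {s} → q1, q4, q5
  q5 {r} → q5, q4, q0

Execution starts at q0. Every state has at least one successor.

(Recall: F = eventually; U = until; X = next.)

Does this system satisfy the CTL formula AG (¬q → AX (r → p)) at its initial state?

States satisfying ¬q → AX (r → p): {q0}.
States satisfying AG (¬q → AX (r → p)): ∅.
q2 is reachable from q0 and violates ¬q → AX (r → p), so AG fails at q0.
q0 ∉ Sat(AG (¬q → AX (r → p))).

No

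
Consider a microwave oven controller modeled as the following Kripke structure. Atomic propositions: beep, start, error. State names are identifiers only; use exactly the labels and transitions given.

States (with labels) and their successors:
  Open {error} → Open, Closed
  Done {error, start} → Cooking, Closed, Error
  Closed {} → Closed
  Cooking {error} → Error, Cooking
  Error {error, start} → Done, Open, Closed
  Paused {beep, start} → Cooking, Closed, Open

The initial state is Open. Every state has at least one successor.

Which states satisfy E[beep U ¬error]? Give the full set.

States satisfying beep: {Paused}.
States satisfying ¬error: {Closed, Paused}.
States satisfying E[beep U ¬error]: {Closed, Paused}.

{Closed, Paused}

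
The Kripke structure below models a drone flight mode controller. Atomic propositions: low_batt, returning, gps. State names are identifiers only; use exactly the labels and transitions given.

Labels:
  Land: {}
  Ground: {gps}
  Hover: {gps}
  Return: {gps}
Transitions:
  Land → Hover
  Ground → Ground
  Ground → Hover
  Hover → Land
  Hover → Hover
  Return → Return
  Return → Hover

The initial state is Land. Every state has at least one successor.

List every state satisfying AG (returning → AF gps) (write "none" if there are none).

States satisfying returning → AF gps: {Land, Ground, Hover, Return}.
States satisfying AG (returning → AF gps): {Land, Ground, Hover, Return}.

{Land, Ground, Hover, Return}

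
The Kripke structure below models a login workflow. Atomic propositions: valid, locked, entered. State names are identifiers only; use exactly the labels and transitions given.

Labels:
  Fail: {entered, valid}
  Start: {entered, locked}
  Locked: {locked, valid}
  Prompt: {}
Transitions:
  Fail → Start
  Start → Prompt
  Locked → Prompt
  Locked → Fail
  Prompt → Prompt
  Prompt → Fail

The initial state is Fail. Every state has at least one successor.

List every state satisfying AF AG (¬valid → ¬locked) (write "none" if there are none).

States satisfying AG (¬valid → ¬locked): ∅.
States satisfying AF AG (¬valid → ¬locked): ∅.

none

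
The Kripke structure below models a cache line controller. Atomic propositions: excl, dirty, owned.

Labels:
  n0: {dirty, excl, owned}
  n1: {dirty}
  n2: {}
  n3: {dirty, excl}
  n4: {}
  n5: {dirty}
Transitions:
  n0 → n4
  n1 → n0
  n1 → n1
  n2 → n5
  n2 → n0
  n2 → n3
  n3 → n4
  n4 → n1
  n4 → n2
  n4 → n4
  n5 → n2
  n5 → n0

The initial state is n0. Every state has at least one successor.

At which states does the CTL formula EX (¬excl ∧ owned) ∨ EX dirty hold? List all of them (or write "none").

{n1, n2, n4, n5}

States satisfying ¬excl ∧ owned: ∅.
States satisfying EX (¬excl ∧ owned): ∅.
States satisfying dirty: {n0, n1, n3, n5}.
States satisfying EX dirty: {n1, n2, n4, n5}.
States satisfying EX (¬excl ∧ owned) ∨ EX dirty: {n1, n2, n4, n5}.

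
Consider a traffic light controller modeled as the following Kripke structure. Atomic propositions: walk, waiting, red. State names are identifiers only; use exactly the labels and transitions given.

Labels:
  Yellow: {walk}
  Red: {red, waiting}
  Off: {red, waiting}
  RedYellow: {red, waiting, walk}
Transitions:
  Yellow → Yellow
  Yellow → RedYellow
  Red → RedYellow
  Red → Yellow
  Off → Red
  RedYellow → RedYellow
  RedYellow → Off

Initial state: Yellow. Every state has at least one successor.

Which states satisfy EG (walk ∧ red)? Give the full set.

States satisfying walk ∧ red: {RedYellow}.
States satisfying EG (walk ∧ red): {RedYellow}.

{RedYellow}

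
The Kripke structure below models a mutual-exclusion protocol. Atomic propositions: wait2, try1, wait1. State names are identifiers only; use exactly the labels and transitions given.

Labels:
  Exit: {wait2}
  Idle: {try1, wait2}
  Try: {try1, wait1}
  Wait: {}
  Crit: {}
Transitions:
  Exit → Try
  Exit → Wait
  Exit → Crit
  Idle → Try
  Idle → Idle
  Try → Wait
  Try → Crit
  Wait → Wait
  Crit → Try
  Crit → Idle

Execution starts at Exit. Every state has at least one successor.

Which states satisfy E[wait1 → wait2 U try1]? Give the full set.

{Exit, Idle, Try, Crit}

States satisfying wait1 → wait2: {Exit, Idle, Wait, Crit}.
States satisfying try1: {Idle, Try}.
States satisfying E[wait1 → wait2 U try1]: {Exit, Idle, Try, Crit}.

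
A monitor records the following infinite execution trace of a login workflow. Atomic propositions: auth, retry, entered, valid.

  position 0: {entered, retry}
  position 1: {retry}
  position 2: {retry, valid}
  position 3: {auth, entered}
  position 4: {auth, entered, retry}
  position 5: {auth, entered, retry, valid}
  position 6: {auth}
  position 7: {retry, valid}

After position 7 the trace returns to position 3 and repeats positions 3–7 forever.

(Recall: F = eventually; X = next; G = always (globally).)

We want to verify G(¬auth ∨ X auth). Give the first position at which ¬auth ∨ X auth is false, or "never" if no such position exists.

Check ¬auth ∨ X auth at each position in order: 0 ✓, 1 ✓, 2 ✓, 3 ✓, 4 ✓, 5 ✓.
At position 6 the labels are {auth} and the next position 7 has {retry, valid}, so ¬auth ∨ X auth is false there. This is the first violation.

6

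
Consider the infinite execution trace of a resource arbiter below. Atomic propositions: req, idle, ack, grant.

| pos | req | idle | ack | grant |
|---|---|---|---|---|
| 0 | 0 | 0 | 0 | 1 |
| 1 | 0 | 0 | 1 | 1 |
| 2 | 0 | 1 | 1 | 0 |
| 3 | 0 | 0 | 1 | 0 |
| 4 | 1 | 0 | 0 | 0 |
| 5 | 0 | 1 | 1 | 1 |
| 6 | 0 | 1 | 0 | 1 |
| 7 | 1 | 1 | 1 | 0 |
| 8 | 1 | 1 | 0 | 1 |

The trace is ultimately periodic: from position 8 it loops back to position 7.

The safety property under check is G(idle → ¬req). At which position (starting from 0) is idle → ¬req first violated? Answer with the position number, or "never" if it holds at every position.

7

Check idle → ¬req at each position in order: 0 ✓, 1 ✓, 2 ✓, 3 ✓, 4 ✓, 5 ✓, 6 ✓.
At position 7 the labels are {ack, idle, req}, so idle → ¬req is false there. This is the first violation.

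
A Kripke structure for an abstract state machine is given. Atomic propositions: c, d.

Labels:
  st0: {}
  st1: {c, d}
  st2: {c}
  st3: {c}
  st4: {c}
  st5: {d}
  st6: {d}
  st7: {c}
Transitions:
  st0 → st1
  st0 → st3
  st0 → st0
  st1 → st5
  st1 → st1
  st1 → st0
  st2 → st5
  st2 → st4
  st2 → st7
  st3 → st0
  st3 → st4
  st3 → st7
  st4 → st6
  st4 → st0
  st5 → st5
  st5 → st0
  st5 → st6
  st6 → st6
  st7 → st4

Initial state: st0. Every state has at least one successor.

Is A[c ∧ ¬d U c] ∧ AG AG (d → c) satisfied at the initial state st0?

States satisfying c ∧ ¬d: {st2, st3, st4, st7}.
States satisfying c: {st1, st2, st3, st4, st7}.
States satisfying A[c ∧ ¬d U c]: {st1, st2, st3, st4, st7}.
States satisfying AG (d → c): ∅.
States satisfying AG AG (d → c): ∅.
States satisfying A[c ∧ ¬d U c] ∧ AG AG (d → c): ∅.
st0 ∉ Sat(A[c ∧ ¬d U c] ∧ AG AG (d → c)).

Does not hold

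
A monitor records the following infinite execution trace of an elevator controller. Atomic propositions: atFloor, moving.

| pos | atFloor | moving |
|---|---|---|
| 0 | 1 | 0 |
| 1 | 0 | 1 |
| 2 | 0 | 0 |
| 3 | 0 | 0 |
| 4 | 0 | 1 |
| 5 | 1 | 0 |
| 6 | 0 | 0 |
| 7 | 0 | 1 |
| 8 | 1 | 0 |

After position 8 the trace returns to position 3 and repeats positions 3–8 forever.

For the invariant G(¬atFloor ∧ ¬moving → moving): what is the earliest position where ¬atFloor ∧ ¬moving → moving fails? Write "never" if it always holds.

Check ¬atFloor ∧ ¬moving → moving at each position in order: 0 ✓, 1 ✓.
At position 2 the labels are {}, so ¬atFloor ∧ ¬moving → moving is false there. This is the first violation.

2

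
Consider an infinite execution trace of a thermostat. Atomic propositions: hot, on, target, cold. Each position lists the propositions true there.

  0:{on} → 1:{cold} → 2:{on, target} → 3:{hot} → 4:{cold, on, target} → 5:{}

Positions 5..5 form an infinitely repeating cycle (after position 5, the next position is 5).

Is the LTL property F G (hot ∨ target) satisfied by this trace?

Does not hold

G (hot ∨ target) is false at every position 0..5, so it never becomes true and F G (hot ∨ target) fails.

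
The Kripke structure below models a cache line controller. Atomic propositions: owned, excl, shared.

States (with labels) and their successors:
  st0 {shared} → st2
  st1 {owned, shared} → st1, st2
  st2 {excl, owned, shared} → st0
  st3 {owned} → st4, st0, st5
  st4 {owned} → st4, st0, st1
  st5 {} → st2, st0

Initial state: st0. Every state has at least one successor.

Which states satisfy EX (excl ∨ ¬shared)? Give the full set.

States satisfying excl ∨ ¬shared: {st2, st3, st4, st5}.
States satisfying EX (excl ∨ ¬shared): {st0, st1, st3, st4, st5}.

{st0, st1, st3, st4, st5}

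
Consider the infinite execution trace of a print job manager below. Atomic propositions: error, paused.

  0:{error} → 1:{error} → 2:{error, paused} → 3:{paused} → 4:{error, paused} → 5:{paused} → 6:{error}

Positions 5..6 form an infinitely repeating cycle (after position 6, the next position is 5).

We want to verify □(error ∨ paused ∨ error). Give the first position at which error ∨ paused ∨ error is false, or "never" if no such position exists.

error ∨ paused ∨ error holds at every position 0..6, and those are all the positions the trace ever visits, so the invariant □(error ∨ paused ∨ error) is never violated.

never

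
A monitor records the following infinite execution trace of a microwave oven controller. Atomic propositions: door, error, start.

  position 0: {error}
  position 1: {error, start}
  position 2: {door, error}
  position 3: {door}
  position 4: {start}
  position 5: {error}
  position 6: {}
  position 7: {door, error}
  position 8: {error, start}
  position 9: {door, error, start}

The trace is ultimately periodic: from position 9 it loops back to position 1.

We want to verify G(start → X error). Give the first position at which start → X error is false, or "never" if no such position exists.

start → X error holds at every position 0..9, and those are all the positions the trace ever visits, so the invariant G(start → X error) is never violated.

never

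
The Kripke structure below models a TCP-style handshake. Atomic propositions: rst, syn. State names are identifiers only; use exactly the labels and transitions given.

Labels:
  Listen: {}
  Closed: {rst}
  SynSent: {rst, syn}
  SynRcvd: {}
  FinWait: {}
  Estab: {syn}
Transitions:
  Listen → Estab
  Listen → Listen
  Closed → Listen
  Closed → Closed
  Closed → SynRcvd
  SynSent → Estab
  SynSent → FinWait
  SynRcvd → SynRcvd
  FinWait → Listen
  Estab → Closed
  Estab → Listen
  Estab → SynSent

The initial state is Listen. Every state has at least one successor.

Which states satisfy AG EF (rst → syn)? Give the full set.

{Listen, Closed, SynSent, SynRcvd, FinWait, Estab}

States satisfying EF (rst → syn): {Listen, Closed, SynSent, SynRcvd, FinWait, Estab}.
States satisfying AG EF (rst → syn): {Listen, Closed, SynSent, SynRcvd, FinWait, Estab}.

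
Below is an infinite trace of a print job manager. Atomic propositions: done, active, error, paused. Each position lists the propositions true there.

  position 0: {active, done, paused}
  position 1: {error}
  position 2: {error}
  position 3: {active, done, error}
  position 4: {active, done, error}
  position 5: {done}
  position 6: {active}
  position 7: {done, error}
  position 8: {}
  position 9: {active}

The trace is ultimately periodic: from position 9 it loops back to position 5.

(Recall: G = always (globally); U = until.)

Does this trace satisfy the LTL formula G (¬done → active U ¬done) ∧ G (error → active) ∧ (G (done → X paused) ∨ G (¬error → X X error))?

Does not hold

At position 0: G (¬done → active U ¬done) ∧ G (error → active) is false; G (done → X paused) ∨ G (¬error → X X error) is false; so G (¬done → active U ¬done) ∧ G (error → active) ∧ (G (done → X paused) ∨ G (¬error → X X error)) is false.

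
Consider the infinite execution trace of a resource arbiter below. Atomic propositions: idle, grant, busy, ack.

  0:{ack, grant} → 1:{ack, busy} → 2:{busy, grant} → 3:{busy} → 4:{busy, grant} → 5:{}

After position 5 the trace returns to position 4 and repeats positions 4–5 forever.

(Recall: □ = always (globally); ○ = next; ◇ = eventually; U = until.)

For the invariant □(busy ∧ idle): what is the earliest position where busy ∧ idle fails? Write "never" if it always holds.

0

At position 0 the labels are {ack, grant}, so busy ∧ idle is false there. This is the first violation.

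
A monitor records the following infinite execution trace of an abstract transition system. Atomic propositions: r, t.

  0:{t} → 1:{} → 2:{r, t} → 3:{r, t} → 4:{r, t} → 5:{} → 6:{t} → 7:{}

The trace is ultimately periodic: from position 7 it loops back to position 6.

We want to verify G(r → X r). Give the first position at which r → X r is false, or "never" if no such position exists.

4

Check r → X r at each position in order: 0 ✓, 1 ✓, 2 ✓, 3 ✓.
At position 4 the labels are {r, t} and the next position 5 has {}, so r → X r is false there. This is the first violation.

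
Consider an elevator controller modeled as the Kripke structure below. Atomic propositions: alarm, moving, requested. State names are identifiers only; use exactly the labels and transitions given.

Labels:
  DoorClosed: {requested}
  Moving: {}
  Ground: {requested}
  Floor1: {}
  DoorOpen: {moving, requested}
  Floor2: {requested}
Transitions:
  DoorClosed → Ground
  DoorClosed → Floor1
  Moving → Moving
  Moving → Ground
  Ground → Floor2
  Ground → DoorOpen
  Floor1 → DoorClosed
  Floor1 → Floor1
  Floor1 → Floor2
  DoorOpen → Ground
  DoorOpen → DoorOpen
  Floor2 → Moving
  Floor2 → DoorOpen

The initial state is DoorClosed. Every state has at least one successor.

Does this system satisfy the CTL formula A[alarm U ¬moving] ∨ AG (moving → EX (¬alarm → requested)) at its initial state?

States satisfying alarm: ∅.
States satisfying ¬moving: {DoorClosed, Moving, Ground, Floor1, Floor2}.
States satisfying A[alarm U ¬moving]: {DoorClosed, Moving, Ground, Floor1, Floor2}.
States satisfying moving → EX (¬alarm → requested): {DoorClosed, Moving, Ground, Floor1, DoorOpen, Floor2}.
States satisfying AG (moving → EX (¬alarm → requested)): {DoorClosed, Moving, Ground, Floor1, DoorOpen, Floor2}.
States satisfying A[alarm U ¬moving] ∨ AG (moving → EX (¬alarm → requested)): {DoorClosed, Moving, Ground, Floor1, DoorOpen, Floor2}.
DoorClosed ∈ Sat(A[alarm U ¬moving] ∨ AG (moving → EX (¬alarm → requested))).

Satisfied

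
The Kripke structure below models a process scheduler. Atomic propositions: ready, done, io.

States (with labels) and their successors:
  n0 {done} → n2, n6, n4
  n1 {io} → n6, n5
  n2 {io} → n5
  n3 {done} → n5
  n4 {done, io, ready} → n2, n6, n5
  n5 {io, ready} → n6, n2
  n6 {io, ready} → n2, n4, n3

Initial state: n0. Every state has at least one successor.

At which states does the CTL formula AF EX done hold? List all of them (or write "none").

States satisfying EX done: {n0, n6}.
States satisfying AF EX done: {n0, n6}.

{n0, n6}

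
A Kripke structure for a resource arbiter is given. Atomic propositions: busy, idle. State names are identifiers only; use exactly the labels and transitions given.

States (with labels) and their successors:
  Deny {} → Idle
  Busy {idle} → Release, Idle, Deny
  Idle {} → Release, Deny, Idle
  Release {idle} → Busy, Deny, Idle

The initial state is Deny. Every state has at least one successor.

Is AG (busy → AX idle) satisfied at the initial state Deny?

States satisfying busy → AX idle: {Deny, Busy, Idle, Release}.
States satisfying AG (busy → AX idle): {Deny, Busy, Idle, Release}.
Every state reachable from Deny satisfies busy → AX idle.
Deny ∈ Sat(AG (busy → AX idle)).

Yes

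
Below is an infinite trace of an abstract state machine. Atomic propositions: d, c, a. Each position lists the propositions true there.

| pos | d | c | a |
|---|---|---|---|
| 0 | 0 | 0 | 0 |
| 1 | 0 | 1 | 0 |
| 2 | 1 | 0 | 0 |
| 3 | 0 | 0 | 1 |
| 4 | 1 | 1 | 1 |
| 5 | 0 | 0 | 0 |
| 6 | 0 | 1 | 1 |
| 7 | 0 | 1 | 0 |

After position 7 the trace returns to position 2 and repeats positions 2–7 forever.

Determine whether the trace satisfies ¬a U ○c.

Satisfied

Walking from position 0: ○c first holds at position 0, and ¬a holds at every earlier position along the way, so ¬a U ○c holds.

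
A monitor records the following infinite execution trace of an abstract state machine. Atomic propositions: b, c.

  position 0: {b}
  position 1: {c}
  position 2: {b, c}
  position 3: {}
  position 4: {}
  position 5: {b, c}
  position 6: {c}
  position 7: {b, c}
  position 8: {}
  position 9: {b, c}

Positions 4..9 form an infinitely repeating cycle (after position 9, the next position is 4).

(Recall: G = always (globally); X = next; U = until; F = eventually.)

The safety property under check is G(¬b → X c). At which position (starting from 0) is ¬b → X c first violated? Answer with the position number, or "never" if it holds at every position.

3

Check ¬b → X c at each position in order: 0 ✓, 1 ✓, 2 ✓.
At position 3 the labels are {} and the next position 4 has {}, so ¬b → X c is false there. This is the first violation.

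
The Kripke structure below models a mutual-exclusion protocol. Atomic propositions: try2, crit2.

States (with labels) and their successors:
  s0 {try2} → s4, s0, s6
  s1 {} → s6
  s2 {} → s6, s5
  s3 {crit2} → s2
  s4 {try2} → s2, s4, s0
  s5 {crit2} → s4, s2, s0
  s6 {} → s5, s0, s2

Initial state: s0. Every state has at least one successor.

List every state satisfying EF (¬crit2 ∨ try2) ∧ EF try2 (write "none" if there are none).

States satisfying ¬crit2 ∨ try2: {s0, s1, s2, s4, s6}.
States satisfying EF (¬crit2 ∨ try2): {s0, s1, s2, s3, s4, s5, s6}.
States satisfying try2: {s0, s4}.
States satisfying EF try2: {s0, s1, s2, s3, s4, s5, s6}.
States satisfying EF (¬crit2 ∨ try2) ∧ EF try2: {s0, s1, s2, s3, s4, s5, s6}.

{s0, s1, s2, s3, s4, s5, s6}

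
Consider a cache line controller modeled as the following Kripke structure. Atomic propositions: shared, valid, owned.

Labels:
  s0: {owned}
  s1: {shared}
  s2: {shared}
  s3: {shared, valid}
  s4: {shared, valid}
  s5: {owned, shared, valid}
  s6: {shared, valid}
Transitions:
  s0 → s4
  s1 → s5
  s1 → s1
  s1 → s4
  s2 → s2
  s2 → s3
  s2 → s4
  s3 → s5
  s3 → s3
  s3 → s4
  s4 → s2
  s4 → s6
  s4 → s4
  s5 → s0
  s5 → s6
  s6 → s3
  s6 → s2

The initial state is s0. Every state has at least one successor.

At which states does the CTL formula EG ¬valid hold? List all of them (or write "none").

{s1, s2}

States satisfying ¬valid: {s0, s1, s2}.
States satisfying EG ¬valid: {s1, s2}.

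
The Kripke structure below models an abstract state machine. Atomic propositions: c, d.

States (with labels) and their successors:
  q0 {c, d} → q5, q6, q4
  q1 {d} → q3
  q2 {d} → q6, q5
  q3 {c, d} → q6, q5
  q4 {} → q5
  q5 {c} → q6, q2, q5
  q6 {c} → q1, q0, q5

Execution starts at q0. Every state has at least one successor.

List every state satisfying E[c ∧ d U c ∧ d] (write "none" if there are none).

{q0, q3}

States satisfying c ∧ d: {q0, q3}.
States satisfying E[c ∧ d U c ∧ d]: {q0, q3}.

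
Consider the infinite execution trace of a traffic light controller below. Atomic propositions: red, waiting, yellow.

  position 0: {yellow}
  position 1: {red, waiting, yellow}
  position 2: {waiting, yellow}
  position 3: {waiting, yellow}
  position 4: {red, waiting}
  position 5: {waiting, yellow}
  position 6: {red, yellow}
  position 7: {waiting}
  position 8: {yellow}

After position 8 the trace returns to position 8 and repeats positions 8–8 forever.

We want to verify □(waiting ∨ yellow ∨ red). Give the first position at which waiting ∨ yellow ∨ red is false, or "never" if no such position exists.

never

waiting ∨ yellow ∨ red holds at every position 0..8, and those are all the positions the trace ever visits, so the invariant □(waiting ∨ yellow ∨ red) is never violated.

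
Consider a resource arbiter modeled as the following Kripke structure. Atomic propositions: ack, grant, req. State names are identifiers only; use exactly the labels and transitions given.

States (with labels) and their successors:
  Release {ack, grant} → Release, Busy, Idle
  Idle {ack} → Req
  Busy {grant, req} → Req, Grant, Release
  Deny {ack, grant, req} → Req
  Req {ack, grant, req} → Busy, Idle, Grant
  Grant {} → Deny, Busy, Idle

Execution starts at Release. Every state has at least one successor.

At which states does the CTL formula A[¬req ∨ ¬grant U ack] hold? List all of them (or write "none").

{Release, Idle, Deny, Req}

States satisfying ¬req ∨ ¬grant: {Release, Idle, Grant}.
States satisfying ack: {Release, Idle, Deny, Req}.
States satisfying A[¬req ∨ ¬grant U ack]: {Release, Idle, Deny, Req}.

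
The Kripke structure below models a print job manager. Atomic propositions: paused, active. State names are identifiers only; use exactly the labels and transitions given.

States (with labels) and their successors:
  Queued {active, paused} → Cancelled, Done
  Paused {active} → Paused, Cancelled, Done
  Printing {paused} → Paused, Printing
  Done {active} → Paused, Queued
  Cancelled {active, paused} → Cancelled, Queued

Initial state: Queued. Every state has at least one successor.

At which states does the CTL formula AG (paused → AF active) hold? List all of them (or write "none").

{Queued, Paused, Done, Cancelled}

States satisfying paused → AF active: {Queued, Paused, Done, Cancelled}.
States satisfying AG (paused → AF active): {Queued, Paused, Done, Cancelled}.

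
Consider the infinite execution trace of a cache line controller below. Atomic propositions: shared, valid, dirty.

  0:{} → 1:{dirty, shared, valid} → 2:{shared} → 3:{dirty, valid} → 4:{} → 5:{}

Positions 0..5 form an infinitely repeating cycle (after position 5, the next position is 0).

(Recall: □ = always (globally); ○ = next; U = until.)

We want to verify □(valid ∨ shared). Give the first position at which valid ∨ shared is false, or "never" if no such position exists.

At position 0 the labels are {}, so valid ∨ shared is false there. This is the first violation.

0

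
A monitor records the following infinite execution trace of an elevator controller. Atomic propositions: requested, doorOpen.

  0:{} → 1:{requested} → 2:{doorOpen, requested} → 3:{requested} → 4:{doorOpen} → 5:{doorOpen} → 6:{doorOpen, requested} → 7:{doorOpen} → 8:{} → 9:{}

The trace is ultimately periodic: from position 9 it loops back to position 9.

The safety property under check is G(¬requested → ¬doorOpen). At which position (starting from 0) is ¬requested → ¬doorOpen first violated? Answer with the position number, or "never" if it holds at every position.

Check ¬requested → ¬doorOpen at each position in order: 0 ✓, 1 ✓, 2 ✓, 3 ✓.
At position 4 the labels are {doorOpen}, so ¬requested → ¬doorOpen is false there. This is the first violation.

4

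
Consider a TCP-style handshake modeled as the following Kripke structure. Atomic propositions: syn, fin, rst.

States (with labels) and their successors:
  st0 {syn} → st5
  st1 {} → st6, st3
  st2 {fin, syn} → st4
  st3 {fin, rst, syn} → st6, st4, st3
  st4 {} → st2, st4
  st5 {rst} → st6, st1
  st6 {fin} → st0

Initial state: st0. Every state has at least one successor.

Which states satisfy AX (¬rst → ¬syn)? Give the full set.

States satisfying ¬rst → ¬syn: {st1, st3, st4, st5, st6}.
States satisfying AX (¬rst → ¬syn): {st0, st1, st2, st3, st5}.

{st0, st1, st2, st3, st5}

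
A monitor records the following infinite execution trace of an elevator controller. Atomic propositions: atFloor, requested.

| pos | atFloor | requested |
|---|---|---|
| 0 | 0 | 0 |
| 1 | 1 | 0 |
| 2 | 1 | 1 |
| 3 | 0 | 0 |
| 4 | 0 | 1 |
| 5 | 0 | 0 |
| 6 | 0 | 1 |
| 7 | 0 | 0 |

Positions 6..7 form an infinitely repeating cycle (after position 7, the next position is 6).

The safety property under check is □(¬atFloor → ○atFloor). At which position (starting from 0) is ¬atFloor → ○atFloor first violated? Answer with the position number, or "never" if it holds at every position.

Check ¬atFloor → ○atFloor at each position in order: 0 ✓, 1 ✓, 2 ✓.
At position 3 the labels are {} and the next position 4 has {requested}, so ¬atFloor → ○atFloor is false there. This is the first violation.

3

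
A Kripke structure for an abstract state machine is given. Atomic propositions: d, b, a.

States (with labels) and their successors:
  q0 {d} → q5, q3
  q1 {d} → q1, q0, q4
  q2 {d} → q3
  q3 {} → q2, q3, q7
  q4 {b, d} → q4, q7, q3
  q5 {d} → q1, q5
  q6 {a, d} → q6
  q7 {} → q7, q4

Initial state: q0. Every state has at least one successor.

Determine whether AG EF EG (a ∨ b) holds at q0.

States satisfying EF EG (a ∨ b): {q0, q1, q2, q3, q4, q5, q6, q7}.
States satisfying AG EF EG (a ∨ b): {q0, q1, q2, q3, q4, q5, q6, q7}.
Every state reachable from q0 satisfies EF EG (a ∨ b).
q0 ∈ Sat(AG EF EG (a ∨ b)).

Yes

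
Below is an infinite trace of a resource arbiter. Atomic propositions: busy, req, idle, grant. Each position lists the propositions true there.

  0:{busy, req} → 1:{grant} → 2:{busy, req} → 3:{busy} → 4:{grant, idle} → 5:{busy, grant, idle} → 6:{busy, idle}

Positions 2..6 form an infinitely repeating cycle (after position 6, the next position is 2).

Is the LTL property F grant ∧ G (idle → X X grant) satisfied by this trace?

No

grant holds at position 1, which is reachable from 0, so F grant holds.
idle → X X grant must hold at every position from 0 onward. It fails at position 4, so G (idle → X X grant) is false.
Positions where idle holds: 4, 5, 6.
Check X X grant at each: 4→fails, 5→fails, 6→fails.
At position 0: F grant is true; G (idle → X X grant) is false; so F grant ∧ G (idle → X X grant) is false.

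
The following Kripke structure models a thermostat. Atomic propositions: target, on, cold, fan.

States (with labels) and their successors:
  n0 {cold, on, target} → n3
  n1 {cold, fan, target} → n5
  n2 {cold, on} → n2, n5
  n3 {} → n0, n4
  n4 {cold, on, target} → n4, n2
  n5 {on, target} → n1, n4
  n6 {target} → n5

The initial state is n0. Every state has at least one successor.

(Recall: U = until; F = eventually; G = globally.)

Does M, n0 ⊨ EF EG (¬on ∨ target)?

Satisfied

States satisfying EG (¬on ∨ target): {n0, n1, n3, n4, n5, n6}.
States satisfying EF EG (¬on ∨ target): {n0, n1, n2, n3, n4, n5, n6}.
Some path from n0 reaches a state where EG (¬on ∨ target) holds.
n0 ∈ Sat(EF EG (¬on ∨ target)).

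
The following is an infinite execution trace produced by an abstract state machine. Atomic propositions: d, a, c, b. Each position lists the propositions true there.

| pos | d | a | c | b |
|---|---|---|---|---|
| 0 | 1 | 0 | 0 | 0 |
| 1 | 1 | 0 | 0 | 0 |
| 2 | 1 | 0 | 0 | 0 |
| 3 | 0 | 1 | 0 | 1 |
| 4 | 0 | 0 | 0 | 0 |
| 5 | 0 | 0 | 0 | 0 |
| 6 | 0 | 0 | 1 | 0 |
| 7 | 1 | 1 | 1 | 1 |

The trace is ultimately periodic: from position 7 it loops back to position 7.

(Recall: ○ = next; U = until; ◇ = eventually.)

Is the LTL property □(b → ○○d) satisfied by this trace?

No

b → ○○d must hold at every position from 0 onward. It fails at position 3, so □(b → ○○d) is false.
Positions where b holds: 3, 7.
Check ○○d at each: 3→fails, 7→ok.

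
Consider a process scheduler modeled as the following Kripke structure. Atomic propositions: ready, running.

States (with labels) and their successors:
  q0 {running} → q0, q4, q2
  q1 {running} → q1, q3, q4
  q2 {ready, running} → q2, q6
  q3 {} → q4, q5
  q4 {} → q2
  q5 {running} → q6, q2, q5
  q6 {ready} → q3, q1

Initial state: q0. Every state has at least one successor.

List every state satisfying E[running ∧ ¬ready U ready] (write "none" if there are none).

{q0, q2, q5, q6}

States satisfying running ∧ ¬ready: {q0, q1, q5}.
States satisfying ready: {q2, q6}.
States satisfying E[running ∧ ¬ready U ready]: {q0, q2, q5, q6}.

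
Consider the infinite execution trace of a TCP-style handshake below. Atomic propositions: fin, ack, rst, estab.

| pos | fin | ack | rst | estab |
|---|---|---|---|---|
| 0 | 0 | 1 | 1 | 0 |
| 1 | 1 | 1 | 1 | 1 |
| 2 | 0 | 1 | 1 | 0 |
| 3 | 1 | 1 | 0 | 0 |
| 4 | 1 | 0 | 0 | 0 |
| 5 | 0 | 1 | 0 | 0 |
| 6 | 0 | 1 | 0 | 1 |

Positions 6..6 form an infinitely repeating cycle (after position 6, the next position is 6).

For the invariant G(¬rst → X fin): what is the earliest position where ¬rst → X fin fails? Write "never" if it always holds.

4

Check ¬rst → X fin at each position in order: 0 ✓, 1 ✓, 2 ✓, 3 ✓.
At position 4 the labels are {fin} and the next position 5 has {ack}, so ¬rst → X fin is false there. This is the first violation.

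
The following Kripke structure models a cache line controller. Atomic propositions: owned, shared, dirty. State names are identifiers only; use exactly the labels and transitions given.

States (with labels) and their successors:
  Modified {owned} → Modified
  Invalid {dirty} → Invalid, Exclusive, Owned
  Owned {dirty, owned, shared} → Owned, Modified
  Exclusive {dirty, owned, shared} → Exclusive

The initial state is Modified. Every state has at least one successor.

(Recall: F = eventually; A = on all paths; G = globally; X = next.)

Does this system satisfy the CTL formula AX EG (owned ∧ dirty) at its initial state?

States satisfying EG (owned ∧ dirty): {Owned, Exclusive}.
States satisfying AX EG (owned ∧ dirty): {Exclusive}.
Modified ∉ Sat(AX EG (owned ∧ dirty)).

Violated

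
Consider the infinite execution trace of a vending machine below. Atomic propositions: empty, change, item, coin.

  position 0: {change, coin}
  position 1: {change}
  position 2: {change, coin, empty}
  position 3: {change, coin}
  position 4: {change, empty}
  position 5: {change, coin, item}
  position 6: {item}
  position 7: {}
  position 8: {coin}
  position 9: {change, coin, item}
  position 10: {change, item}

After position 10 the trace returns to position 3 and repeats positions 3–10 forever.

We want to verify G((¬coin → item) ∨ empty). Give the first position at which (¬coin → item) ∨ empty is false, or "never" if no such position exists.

Check (¬coin → item) ∨ empty at each position in order: 0 ✓.
At position 1 the labels are {change}, so (¬coin → item) ∨ empty is false there. This is the first violation.

1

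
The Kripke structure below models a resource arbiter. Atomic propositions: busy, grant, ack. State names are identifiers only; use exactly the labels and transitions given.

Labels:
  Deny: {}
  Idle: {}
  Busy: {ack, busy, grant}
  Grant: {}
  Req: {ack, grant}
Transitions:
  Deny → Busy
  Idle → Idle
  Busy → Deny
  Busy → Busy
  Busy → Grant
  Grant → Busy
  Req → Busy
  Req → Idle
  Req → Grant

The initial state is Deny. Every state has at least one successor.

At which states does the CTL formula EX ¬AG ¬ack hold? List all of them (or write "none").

States satisfying ¬AG ¬ack: {Deny, Busy, Grant, Req}.
States satisfying EX ¬AG ¬ack: {Deny, Busy, Grant, Req}.

{Deny, Busy, Grant, Req}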